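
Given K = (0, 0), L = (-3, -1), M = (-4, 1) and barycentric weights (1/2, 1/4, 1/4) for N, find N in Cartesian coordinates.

(-7/4, 0)

N = (1/2)·K + (1/4)·L + (1/4)·M.
x-coordinate: (1/2)·0 + (1/4)·(-3) + (1/4)·(-4) = -7/4.
y-coordinate: (1/2)·0 + (1/4)·(-1) + (1/4)·1 = 0.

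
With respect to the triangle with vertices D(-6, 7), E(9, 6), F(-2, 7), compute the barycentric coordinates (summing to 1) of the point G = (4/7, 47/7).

Signed area of the reference triangle: [DEF] = ½·((-6)·(6−7) + 9·(7−7) + (-2)·(7−6)) = ½·(6 + 0 − 2) = 2.
[GEF] = ½·((4/7)·(6−7) + 9·(7−(47/7)) + (-2)·(47/7−6)) = ½·(-4/7 + 18/7 − 10/7) = 2/7, so the D-coordinate is (2/7)/2 = 1/7.
[DGF] = ½·((-6)·(47/7−7) + (4/7)·(7−7) + (-2)·(7−(47/7))) = ½·(12/7 + 0 − 4/7) = 4/7, so the E-coordinate is 2/7.
[DEG] = ½·((-6)·(6−(47/7)) + 9·(47/7−7) + (4/7)·(7−6)) = ½·(30/7 − 18/7 + 4/7) = 8/7, so the F-coordinate is 4/7.

(1/7, 2/7, 4/7)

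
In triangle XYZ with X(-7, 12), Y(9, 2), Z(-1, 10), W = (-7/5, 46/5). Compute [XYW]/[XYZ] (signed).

2/5

[XYZ] = ½·((-7)·(2−10) + 9·(10−12) + (-1)·(12−2)) = ½·(56 − 18 − 10) = 14.
[XYW] = ½·((-7)·(2−(46/5)) + 9·(46/5−12) + (-7/5)·(12−2)) = ½·(252/5 − 126/5 − 14) = 28/5, so the ratio is (28/5)/14 = 2/5.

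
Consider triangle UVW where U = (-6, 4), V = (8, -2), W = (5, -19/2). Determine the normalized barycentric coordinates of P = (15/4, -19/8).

Signed area of the reference triangle: [UVW] = ½·((-6)·(-2−(-19/2)) + 8·(-19/2−4) + 5·(4−(-2))) = ½·(-45 − 108 + 30) = -123/2.
[PVW] = ½·((15/4)·(-2−(-19/2)) + 8·(-19/2−(-19/8)) + 5·(-19/8−(-2))) = ½·(225/8 − 57 − 15/8) = -123/8, so the U-coordinate is (-123/8)/(-123/2) = 1/4.
[UPW] = ½·((-6)·(-19/8−(-19/2)) + (15/4)·(-19/2−4) + 5·(4−(-19/8))) = ½·(-171/4 − 405/8 + 255/8) = -123/4, so the V-coordinate is 1/2.
[UVP] = ½·((-6)·(-2−(-19/8)) + 8·(-19/8−4) + (15/4)·(4−(-2))) = ½·(-9/4 − 51 + 45/2) = -123/8, so the W-coordinate is 1/4.

(1/4, 1/2, 1/4)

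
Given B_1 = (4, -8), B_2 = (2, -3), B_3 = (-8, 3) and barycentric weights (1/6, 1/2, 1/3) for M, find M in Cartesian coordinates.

(-1, -11/6)

M = (1/6)·B_1 + (1/2)·B_2 + (1/3)·B_3.
x-coordinate: (1/6)·4 + (1/2)·2 + (1/3)·(-8) = -1.
y-coordinate: (1/6)·(-8) + (1/2)·(-3) + (1/3)·3 = -11/6.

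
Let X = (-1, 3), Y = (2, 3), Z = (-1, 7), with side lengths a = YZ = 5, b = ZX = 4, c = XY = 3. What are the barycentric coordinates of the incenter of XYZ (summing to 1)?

The incenter has barycentric coordinates proportional to the opposite side lengths: (5 : 4 : 3).
Normalizing by 5+4+3 = 12 gives (5/12, 1/3, 1/4).

(5/12, 1/3, 1/4)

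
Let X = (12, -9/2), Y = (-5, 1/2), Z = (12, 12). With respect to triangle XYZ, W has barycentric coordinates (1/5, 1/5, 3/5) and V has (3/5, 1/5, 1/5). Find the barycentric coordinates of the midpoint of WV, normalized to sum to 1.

Since both coordinate triples sum to 1, the midpoint's barycentrics are the componentwise average.
(1/5+3/5)/2 = 2/5; similarly 1/5 and 2/5.

(2/5, 1/5, 2/5)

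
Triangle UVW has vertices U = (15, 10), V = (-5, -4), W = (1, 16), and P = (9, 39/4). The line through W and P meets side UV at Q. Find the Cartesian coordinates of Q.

(35/3, 23/3)

Barycentric coordinates of P with respect to UVW: (5/8, 1/8, 1/4).
On side UV the W-coordinate is zero; dropping P's W-weight 1/4 and renormalizing the remaining 5/8 : 1/8 gives weights 5/6, 1/6 on U, V.
Q = (5/6)·(15, 10) + (1/6)·(-5, -4) = (35/3, 23/3).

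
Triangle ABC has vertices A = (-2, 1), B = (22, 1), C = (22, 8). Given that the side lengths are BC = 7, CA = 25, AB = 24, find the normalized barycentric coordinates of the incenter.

(1/8, 25/56, 3/7)

The incenter has barycentric coordinates proportional to the opposite side lengths: (7 : 25 : 24).
Normalizing by 7+25+24 = 56 gives (1/8, 25/56, 3/7).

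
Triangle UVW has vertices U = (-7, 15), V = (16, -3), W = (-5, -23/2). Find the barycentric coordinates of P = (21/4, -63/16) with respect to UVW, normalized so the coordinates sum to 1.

Signed area of the reference triangle: [UVW] = ½·((-7)·(-3−(-23/2)) + 16·(-23/2−15) + (-5)·(15−(-3))) = ½·(-119/2 − 424 − 90) = -1147/4.
[PVW] = ½·((21/4)·(-3−(-23/2)) + 16·(-23/2−(-63/16)) + (-5)·(-63/16−(-3))) = ½·(357/8 − 121 + 75/16) = -1147/32, so the U-coordinate is (-1147/32)/(-1147/4) = 1/8.
[UPW] = ½·((-7)·(-63/16−(-23/2)) + (21/4)·(-23/2−15) + (-5)·(15−(-63/16))) = ½·(-847/16 − 1113/8 − 1515/16) = -1147/8, so the V-coordinate is 1/2.
[UVP] = ½·((-7)·(-3−(-63/16)) + 16·(-63/16−15) + (21/4)·(15−(-3))) = ½·(-105/16 − 303 + 189/2) = -3441/32, so the W-coordinate is 3/8.

(1/8, 1/2, 3/8)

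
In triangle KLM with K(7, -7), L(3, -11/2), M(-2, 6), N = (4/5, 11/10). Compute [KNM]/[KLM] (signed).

[KLM] = ½·(7·(-11/2−6) + 3·(6−(-7)) + (-2)·(-7−(-11/2))) = ½·(-161/2 + 39 + 3) = -77/4.
[KNM] = ½·(7·(11/10−6) + (4/5)·(6−(-7)) + (-2)·(-7−(11/10))) = ½·(-343/10 + 52/5 + 81/5) = -77/20, so the ratio is (-77/20)/(-77/4) = 1/5.

1/5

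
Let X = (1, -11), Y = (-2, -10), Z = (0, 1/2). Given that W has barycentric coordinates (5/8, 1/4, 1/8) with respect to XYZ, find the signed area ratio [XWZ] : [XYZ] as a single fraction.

The signed ratio [XWZ]/[XYZ] equals the barycentric coordinate of W at vertex Y, which is 1/4.

1/4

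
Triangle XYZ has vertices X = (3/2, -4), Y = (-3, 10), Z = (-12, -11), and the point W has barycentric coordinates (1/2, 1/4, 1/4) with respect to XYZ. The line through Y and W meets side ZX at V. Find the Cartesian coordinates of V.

(-3, -19/3)

Line YW meets ZX where the Y-coordinate vanishes; zeroing W's Y-weight and renormalizing leaves Z, X-weights 1/4 : 1/2 → (1/3, 2/3).
So V = (1/3)·Z + (2/3)·X = (-3, -19/3).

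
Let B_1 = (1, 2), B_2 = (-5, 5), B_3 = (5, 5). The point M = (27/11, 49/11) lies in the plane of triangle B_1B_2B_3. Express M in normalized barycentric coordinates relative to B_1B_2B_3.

(2/11, 2/11, 7/11)

Signed area of the reference triangle: [B_1B_2B_3] = ½·(1·(5−5) + (-5)·(5−2) + 5·(2−5)) = ½·(0 − 15 − 15) = -15.
[MB_2B_3] = ½·((27/11)·(5−5) + (-5)·(5−(49/11)) + 5·(49/11−5)) = ½·(0 − 30/11 − 30/11) = -30/11, so the B_1-coordinate is (-30/11)/(-15) = 2/11.
[B_1MB_3] = ½·(1·(49/11−5) + (27/11)·(5−2) + 5·(2−(49/11))) = ½·(-6/11 + 81/11 − 135/11) = -30/11, so the B_2-coordinate is 2/11.
[B_1B_2M] = ½·(1·(5−(49/11)) + (-5)·(49/11−2) + (27/11)·(2−5)) = ½·(6/11 − 135/11 − 81/11) = -105/11, so the B_3-coordinate is 7/11.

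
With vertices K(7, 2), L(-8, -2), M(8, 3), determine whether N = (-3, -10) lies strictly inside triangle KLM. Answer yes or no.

Barycentric coordinates of N: (153/11, -2/11, -140/11).
The three coordinates are positive, negative, negative; a point is interior exactly when all three are positive.

no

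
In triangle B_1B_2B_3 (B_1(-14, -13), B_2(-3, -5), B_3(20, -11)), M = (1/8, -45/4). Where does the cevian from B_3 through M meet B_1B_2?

(-59/5, -57/5)

Barycentric coordinates of M with respect to B_1B_2B_3: (1/2, 1/8, 3/8).
On side B_1B_2 the B_3-coordinate is zero; dropping M's B_3-weight 3/8 and renormalizing the remaining 1/2 : 1/8 gives weights 4/5, 1/5 on B_1, B_2.
N = (4/5)·(-14, -13) + (1/5)·(-3, -5) = (-59/5, -57/5).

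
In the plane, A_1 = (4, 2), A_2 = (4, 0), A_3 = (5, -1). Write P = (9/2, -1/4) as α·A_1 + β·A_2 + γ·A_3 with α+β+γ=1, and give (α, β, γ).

(1/8, 3/8, 1/2)

Signed area of the reference triangle: [A_1A_2A_3] = ½·(4·(0−(-1)) + 4·(-1−2) + 5·(2−0)) = ½·(4 − 12 + 10) = 1.
[PA_2A_3] = ½·((9/2)·(0−(-1)) + 4·(-1−(-1/4)) + 5·(-1/4−0)) = ½·(9/2 − 3 − 5/4) = 1/8, so the A_1-coordinate is (1/8)/1 = 1/8.
[A_1PA_3] = ½·(4·(-1/4−(-1)) + (9/2)·(-1−2) + 5·(2−(-1/4))) = ½·(3 − 27/2 + 45/4) = 3/8, so the A_2-coordinate is 3/8.
[A_1A_2P] = ½·(4·(0−(-1/4)) + 4·(-1/4−2) + (9/2)·(2−0)) = ½·(1 − 9 + 9) = 1/2, so the A_3-coordinate is 1/2.
Check: 1/8 + 3/8 + 1/2 = 1.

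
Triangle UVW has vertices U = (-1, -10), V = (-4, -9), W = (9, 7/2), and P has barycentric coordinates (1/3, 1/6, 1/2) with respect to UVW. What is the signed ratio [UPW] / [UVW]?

The signed ratio [UPW]/[UVW] equals the barycentric coordinate of P at vertex V, which is 1/6.

1/6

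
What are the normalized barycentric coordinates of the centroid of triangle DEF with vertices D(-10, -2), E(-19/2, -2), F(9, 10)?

(1/3, 1/3, 1/3)

The centroid is the average of the vertices, so each weight is 1/3.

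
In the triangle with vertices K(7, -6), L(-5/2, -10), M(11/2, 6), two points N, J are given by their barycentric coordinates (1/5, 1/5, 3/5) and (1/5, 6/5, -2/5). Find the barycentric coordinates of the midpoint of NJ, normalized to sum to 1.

(1/5, 7/10, 1/10)

Since both coordinate triples sum to 1, the midpoint's barycentrics are the componentwise average.
(1/5+1/5)/2 = 1/5; similarly 7/10 and 1/10.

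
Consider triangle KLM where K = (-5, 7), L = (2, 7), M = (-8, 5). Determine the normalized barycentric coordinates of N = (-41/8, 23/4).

(1/8, 1/4, 5/8)

Signed area of the reference triangle: [KLM] = ½·((-5)·(7−5) + 2·(5−7) + (-8)·(7−7)) = ½·(-10 − 4 + 0) = -7.
[NLM] = ½·((-41/8)·(7−5) + 2·(5−(23/4)) + (-8)·(23/4−7)) = ½·(-41/4 − 3/2 + 10) = -7/8, so the K-coordinate is (-7/8)/(-7) = 1/8.
[KNM] = ½·((-5)·(23/4−5) + (-41/8)·(5−7) + (-8)·(7−(23/4))) = ½·(-15/4 + 41/4 − 10) = -7/4, so the L-coordinate is 1/4.
[KLN] = ½·((-5)·(7−(23/4)) + 2·(23/4−7) + (-41/8)·(7−7)) = ½·(-25/4 − 5/2 + 0) = -35/8, so the M-coordinate is 5/8.
Check: 1/8 + 1/4 + 5/8 = 1.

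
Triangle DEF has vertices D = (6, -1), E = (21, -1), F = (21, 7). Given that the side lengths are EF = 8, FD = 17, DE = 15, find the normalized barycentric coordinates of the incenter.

(1/5, 17/40, 3/8)

The incenter has barycentric coordinates proportional to the opposite side lengths: (8 : 17 : 15).
Normalizing by 8+17+15 = 40 gives (1/5, 17/40, 3/8).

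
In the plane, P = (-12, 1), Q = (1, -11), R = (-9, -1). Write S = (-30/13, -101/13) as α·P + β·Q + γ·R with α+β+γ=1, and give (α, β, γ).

(1/13, 9/13, 3/13)

Signed area of the reference triangle: [PQR] = ½·((-12)·(-11−(-1)) + 1·(-1−1) + (-9)·(1−(-11))) = ½·(120 − 2 − 108) = 5.
[SQR] = ½·((-30/13)·(-11−(-1)) + 1·(-1−(-101/13)) + (-9)·(-101/13−(-11))) = ½·(300/13 + 88/13 − 378/13) = 5/13, so the P-coordinate is (5/13)/5 = 1/13.
[PSR] = ½·((-12)·(-101/13−(-1)) + (-30/13)·(-1−1) + (-9)·(1−(-101/13))) = ½·(1056/13 + 60/13 − 1026/13) = 45/13, so the Q-coordinate is 9/13.
[PQS] = ½·((-12)·(-11−(-101/13)) + 1·(-101/13−1) + (-30/13)·(1−(-11))) = ½·(504/13 − 114/13 − 360/13) = 15/13, so the R-coordinate is 3/13.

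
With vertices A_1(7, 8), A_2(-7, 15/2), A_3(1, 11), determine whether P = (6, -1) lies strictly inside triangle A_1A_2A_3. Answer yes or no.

no

Barycentric coordinates of P: (227/90, 19/15, -251/90).
The three coordinates are positive, positive, negative; a point is interior exactly when all three are positive.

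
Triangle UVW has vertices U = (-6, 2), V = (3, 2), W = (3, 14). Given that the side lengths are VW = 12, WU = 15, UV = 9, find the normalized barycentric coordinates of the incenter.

(1/3, 5/12, 1/4)

The incenter has barycentric coordinates proportional to the opposite side lengths: (12 : 15 : 9).
Normalizing by 12+15+9 = 36 gives (1/3, 5/12, 1/4).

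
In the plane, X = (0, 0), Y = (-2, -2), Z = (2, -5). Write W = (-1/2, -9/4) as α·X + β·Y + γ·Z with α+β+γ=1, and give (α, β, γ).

(1/4, 1/2, 1/4)

Signed area of the reference triangle: [XYZ] = ½·(0·(-2−(-5)) + (-2)·(-5−0) + 2·(0−(-2))) = ½·(0 + 10 + 4) = 7.
[WYZ] = ½·((-1/2)·(-2−(-5)) + (-2)·(-5−(-9/4)) + 2·(-9/4−(-2))) = ½·(-3/2 + 11/2 − 1/2) = 7/4, so the X-coordinate is (7/4)/7 = 1/4.
[XWZ] = ½·(0·(-9/4−(-5)) + (-1/2)·(-5−0) + 2·(0−(-9/4))) = ½·(0 + 5/2 + 9/2) = 7/2, so the Y-coordinate is 1/2.
[XYW] = ½·(0·(-2−(-9/4)) + (-2)·(-9/4−0) + (-1/2)·(0−(-2))) = ½·(0 + 9/2 − 1) = 7/4, so the Z-coordinate is 1/4.
Check: 1/4 + 1/2 + 1/4 = 1.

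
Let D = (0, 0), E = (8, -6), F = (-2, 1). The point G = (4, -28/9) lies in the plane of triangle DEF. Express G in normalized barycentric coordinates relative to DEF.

(2/9, 5/9, 2/9)

Signed area of the reference triangle: [DEF] = ½·(0·(-6−1) + 8·(1−0) + (-2)·(0−(-6))) = ½·(0 + 8 − 12) = -2.
[GEF] = ½·(4·(-6−1) + 8·(1−(-28/9)) + (-2)·(-28/9−(-6))) = ½·(-28 + 296/9 − 52/9) = -4/9, so the D-coordinate is (-4/9)/(-2) = 2/9.
[DGF] = ½·(0·(-28/9−1) + 4·(1−0) + (-2)·(0−(-28/9))) = ½·(0 + 4 − 56/9) = -10/9, so the E-coordinate is 5/9.
[DEG] = ½·(0·(-6−(-28/9)) + 8·(-28/9−0) + 4·(0−(-6))) = ½·(0 − 224/9 + 24) = -4/9, so the F-coordinate is 2/9.
Check: 2/9 + 5/9 + 2/9 = 1.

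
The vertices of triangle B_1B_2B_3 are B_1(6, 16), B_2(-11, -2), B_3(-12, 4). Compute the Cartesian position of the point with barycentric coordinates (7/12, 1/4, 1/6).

M = (7/12)·B_1 + (1/4)·B_2 + (1/6)·B_3.
x-coordinate: (7/12)·6 + (1/4)·(-11) + (1/6)·(-12) = -5/4.
y-coordinate: (7/12)·16 + (1/4)·(-2) + (1/6)·4 = 19/2.

(-5/4, 19/2)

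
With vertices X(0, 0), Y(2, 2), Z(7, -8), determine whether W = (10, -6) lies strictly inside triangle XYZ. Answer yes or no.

no

Barycentric coordinates of W: (-4/3, 19/15, 16/15).
The three coordinates are negative, positive, positive; a point is interior exactly when all three are positive.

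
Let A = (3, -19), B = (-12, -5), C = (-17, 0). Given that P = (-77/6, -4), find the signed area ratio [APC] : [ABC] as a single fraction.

[ABC] = ½·(3·(-5−0) + (-12)·(0−(-19)) + (-17)·(-19−(-5))) = ½·(-15 − 228 + 238) = -5/2.
[APC] = ½·(3·(-4−0) + (-77/6)·(0−(-19)) + (-17)·(-19−(-4))) = ½·(-12 − 1463/6 + 255) = -5/12, so the ratio is (-5/12)/(-5/2) = 1/6.

1/6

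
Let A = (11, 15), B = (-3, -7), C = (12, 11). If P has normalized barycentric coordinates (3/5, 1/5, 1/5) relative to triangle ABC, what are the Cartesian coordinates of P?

P = (3/5)·A + (1/5)·B + (1/5)·C.
x-coordinate: (3/5)·11 + (1/5)·(-3) + (1/5)·12 = 42/5.
y-coordinate: (3/5)·15 + (1/5)·(-7) + (1/5)·11 = 49/5.

(42/5, 49/5)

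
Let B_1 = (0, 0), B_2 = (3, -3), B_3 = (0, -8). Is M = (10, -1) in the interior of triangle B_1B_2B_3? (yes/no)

Barycentric coordinates of M: (-29/24, 10/3, -9/8).
The three coordinates are negative, positive, negative; a point is interior exactly when all three are positive.

no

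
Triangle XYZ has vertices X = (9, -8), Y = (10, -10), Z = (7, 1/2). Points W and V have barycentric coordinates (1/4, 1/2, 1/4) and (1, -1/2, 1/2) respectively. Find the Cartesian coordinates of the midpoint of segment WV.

Barycentric coordinates of the midpoint are the average: (5/8, 0, 3/8).
Converting: (5/8)·X + 0·Y + (3/8)·Z = (33/4, -77/16).

(33/4, -77/16)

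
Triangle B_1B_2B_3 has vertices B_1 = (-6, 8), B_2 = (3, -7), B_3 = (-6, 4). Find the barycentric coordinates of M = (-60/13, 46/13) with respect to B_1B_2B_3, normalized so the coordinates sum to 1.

Signed area of the reference triangle: [B_1B_2B_3] = ½·((-6)·(-7−4) + 3·(4−8) + (-6)·(8−(-7))) = ½·(66 − 12 − 90) = -18.
[MB_2B_3] = ½·((-60/13)·(-7−4) + 3·(4−(46/13)) + (-6)·(46/13−(-7))) = ½·(660/13 + 18/13 − 822/13) = -72/13, so the B_1-coordinate is (-72/13)/(-18) = 4/13.
[B_1MB_3] = ½·((-6)·(46/13−4) + (-60/13)·(4−8) + (-6)·(8−(46/13))) = ½·(36/13 + 240/13 − 348/13) = -36/13, so the B_2-coordinate is 2/13.
[B_1B_2M] = ½·((-6)·(-7−(46/13)) + 3·(46/13−8) + (-60/13)·(8−(-7))) = ½·(822/13 − 174/13 − 900/13) = -126/13, so the B_3-coordinate is 7/13.

(4/13, 2/13, 7/13)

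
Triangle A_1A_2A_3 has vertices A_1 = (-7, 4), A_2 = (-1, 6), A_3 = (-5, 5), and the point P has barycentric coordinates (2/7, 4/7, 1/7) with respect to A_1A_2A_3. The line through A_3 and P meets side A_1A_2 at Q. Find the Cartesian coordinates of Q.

(-3, 16/3)

Line A_3P meets A_1A_2 where the A_3-coordinate vanishes; zeroing P's A_3-weight and renormalizing leaves A_1, A_2-weights 2/7 : 4/7 → (1/3, 2/3).
So Q = (1/3)·A_1 + (2/3)·A_2 = (-3, 16/3).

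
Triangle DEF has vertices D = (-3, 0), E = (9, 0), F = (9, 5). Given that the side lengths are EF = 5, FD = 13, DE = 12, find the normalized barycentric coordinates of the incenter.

The incenter has barycentric coordinates proportional to the opposite side lengths: (5 : 13 : 12).
Normalizing by 5+13+12 = 30 gives (1/6, 13/30, 2/5).

(1/6, 13/30, 2/5)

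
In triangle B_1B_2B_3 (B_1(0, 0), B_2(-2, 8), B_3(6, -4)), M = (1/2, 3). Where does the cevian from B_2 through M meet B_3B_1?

Barycentric coordinates of M with respect to B_1B_2B_3: (1/4, 1/2, 1/4).
On side B_3B_1 the B_2-coordinate is zero; dropping M's B_2-weight 1/2 and renormalizing the remaining 1/4 : 1/4 gives weights 1/2, 1/2 on B_3, B_1.
N = (1/2)·(6, -4) + (1/2)·(0, 0) = (3, -2).

(3, -2)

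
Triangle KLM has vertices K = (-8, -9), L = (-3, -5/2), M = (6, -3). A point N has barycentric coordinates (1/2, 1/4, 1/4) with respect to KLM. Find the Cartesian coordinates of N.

(-13/4, -47/8)

N = (1/2)·K + (1/4)·L + (1/4)·M.
x-coordinate: (1/2)·(-8) + (1/4)·(-3) + (1/4)·6 = -13/4.
y-coordinate: (1/2)·(-9) + (1/4)·(-5/2) + (1/4)·(-3) = -47/8.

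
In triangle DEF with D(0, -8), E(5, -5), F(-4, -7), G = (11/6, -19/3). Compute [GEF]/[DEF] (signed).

1/3

[DEF] = ½·(0·(-5−(-7)) + 5·(-7−(-8)) + (-4)·(-8−(-5))) = ½·(0 + 5 + 12) = 17/2.
[GEF] = ½·((11/6)·(-5−(-7)) + 5·(-7−(-19/3)) + (-4)·(-19/3−(-5))) = ½·(11/3 − 10/3 + 16/3) = 17/6, so the ratio is (17/6)/(17/2) = 1/3.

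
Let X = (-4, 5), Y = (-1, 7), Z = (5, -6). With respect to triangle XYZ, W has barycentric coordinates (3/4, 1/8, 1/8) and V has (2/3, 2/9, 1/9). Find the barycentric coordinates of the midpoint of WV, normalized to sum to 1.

Since both coordinate triples sum to 1, the midpoint's barycentrics are the componentwise average.
(3/4+2/3)/2 = 17/24; similarly 25/144 and 17/144.

(17/24, 25/144, 17/144)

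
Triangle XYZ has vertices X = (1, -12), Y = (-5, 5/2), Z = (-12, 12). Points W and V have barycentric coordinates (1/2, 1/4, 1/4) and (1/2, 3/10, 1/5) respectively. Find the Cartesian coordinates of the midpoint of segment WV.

(-143/40, -209/80)

Barycentric coordinates of the midpoint are the average: (1/2, 11/40, 9/40).
Converting: (1/2)·X + (11/40)·Y + (9/40)·Z = (-143/40, -209/80).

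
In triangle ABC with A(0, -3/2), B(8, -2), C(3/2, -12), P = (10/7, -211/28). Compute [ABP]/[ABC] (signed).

4/7

[ABC] = ½·(0·(-2−(-12)) + 8·(-12−(-3/2)) + (3/2)·(-3/2−(-2))) = ½·(0 − 84 + 3/4) = -333/8.
[ABP] = ½·(0·(-2−(-211/28)) + 8·(-211/28−(-3/2)) + (10/7)·(-3/2−(-2))) = ½·(0 − 338/7 + 5/7) = -333/14, so the ratio is (-333/14)/(-333/8) = 4/7.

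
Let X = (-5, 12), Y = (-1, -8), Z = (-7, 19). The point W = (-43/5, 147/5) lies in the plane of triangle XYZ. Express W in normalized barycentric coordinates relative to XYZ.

Signed area of the reference triangle: [XYZ] = ½·((-5)·(-8−19) + (-1)·(19−12) + (-7)·(12−(-8))) = ½·(135 − 7 − 140) = -6.
[WYZ] = ½·((-43/5)·(-8−19) + (-1)·(19−(147/5)) + (-7)·(147/5−(-8))) = ½·(1161/5 + 52/5 − 1309/5) = -48/5, so the X-coordinate is (-48/5)/(-6) = 8/5.
[XWZ] = ½·((-5)·(147/5−19) + (-43/5)·(19−12) + (-7)·(12−(147/5))) = ½·(-52 − 301/5 + 609/5) = 24/5, so the Y-coordinate is -4/5.
[XYW] = ½·((-5)·(-8−(147/5)) + (-1)·(147/5−12) + (-43/5)·(12−(-8))) = ½·(187 − 87/5 − 172) = -6/5, so the Z-coordinate is 1/5.
Check: 8/5 − 4/5 + 1/5 = 1.

(8/5, -4/5, 1/5)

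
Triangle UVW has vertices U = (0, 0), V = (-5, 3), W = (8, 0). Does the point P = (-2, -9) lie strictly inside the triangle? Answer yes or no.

Barycentric coordinates of P: (49/8, -3, -17/8).
The three coordinates are positive, negative, negative; a point is interior exactly when all three are positive.

no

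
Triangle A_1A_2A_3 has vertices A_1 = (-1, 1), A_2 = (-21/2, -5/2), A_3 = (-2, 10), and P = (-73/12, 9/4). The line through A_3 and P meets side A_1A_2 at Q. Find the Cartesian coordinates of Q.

(-65/8, -13/8)

Barycentric coordinates of P with respect to A_1A_2A_3: (1/6, 1/2, 1/3).
On side A_1A_2 the A_3-coordinate is zero; dropping P's A_3-weight 1/3 and renormalizing the remaining 1/6 : 1/2 gives weights 1/4, 3/4 on A_1, A_2.
Q = (1/4)·(-1, 1) + (3/4)·(-21/2, -5/2) = (-65/8, -13/8).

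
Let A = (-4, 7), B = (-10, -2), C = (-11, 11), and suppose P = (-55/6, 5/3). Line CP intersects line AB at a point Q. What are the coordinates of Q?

(-44/5, -1/5)

Barycentric coordinates of P with respect to ABC: (1/6, 2/3, 1/6).
On side AB the C-coordinate is zero; dropping P's C-weight 1/6 and renormalizing the remaining 1/6 : 2/3 gives weights 1/5, 4/5 on A, B.
Q = (1/5)·(-4, 7) + (4/5)·(-10, -2) = (-44/5, -1/5).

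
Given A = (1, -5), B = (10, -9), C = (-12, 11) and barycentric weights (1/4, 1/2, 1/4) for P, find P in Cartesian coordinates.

P = (1/4)·A + (1/2)·B + (1/4)·C.
x-coordinate: (1/4)·1 + (1/2)·10 + (1/4)·(-12) = 9/4.
y-coordinate: (1/4)·(-5) + (1/2)·(-9) + (1/4)·11 = -3.

(9/4, -3)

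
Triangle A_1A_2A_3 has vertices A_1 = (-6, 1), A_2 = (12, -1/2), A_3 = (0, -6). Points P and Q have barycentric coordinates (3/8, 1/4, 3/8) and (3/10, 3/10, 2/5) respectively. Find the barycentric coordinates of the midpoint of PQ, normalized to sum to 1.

(27/80, 11/40, 31/80)

Since both coordinate triples sum to 1, the midpoint's barycentrics are the componentwise average.
(3/8+3/10)/2 = 27/80; similarly 11/40 and 31/80.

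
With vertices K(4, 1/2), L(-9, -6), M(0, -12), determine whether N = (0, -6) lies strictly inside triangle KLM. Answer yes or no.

Barycentric coordinates of N: (36/91, 16/91, 3/7).
The three coordinates are positive, positive, positive; a point is interior exactly when all three are positive.

yes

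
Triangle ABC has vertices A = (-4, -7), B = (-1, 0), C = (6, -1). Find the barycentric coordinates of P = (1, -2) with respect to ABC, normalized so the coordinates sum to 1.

(3/13, 5/13, 5/13)

Signed area of the reference triangle: [ABC] = ½·((-4)·(0−(-1)) + (-1)·(-1−(-7)) + 6·(-7−0)) = ½·(-4 − 6 − 42) = -26.
[PBC] = ½·(1·(0−(-1)) + (-1)·(-1−(-2)) + 6·(-2−0)) = ½·(1 − 1 − 12) = -6, so the A-coordinate is (-6)/(-26) = 3/13.
[APC] = ½·((-4)·(-2−(-1)) + 1·(-1−(-7)) + 6·(-7−(-2))) = ½·(4 + 6 − 30) = -10, so the B-coordinate is 5/13.
[ABP] = ½·((-4)·(0−(-2)) + (-1)·(-2−(-7)) + 1·(-7−0)) = ½·(-8 − 5 − 7) = -10, so the C-coordinate is 5/13.
Check: 3/13 + 5/13 + 5/13 = 1.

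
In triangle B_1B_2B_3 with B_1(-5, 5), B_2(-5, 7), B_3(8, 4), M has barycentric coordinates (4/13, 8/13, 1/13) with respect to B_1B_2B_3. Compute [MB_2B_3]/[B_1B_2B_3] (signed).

The signed ratio [MB_2B_3]/[B_1B_2B_3] equals the barycentric coordinate of M at vertex B_1, which is 4/13.

4/13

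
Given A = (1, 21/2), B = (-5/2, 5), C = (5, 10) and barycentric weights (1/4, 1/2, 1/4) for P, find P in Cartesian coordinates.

P = (1/4)·A + (1/2)·B + (1/4)·C.
x-coordinate: (1/4)·1 + (1/2)·(-5/2) + (1/4)·5 = 1/4.
y-coordinate: (1/4)·(21/2) + (1/2)·5 + (1/4)·10 = 61/8.

(1/4, 61/8)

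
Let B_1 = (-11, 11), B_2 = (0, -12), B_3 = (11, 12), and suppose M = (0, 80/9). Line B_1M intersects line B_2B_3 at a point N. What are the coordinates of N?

(44/5, 36/5)

Barycentric coordinates of M with respect to B_1B_2B_3: (4/9, 1/9, 4/9).
On side B_2B_3 the B_1-coordinate is zero; dropping M's B_1-weight 4/9 and renormalizing the remaining 1/9 : 4/9 gives weights 1/5, 4/5 on B_2, B_3.
N = (1/5)·(0, -12) + (4/5)·(11, 12) = (44/5, 36/5).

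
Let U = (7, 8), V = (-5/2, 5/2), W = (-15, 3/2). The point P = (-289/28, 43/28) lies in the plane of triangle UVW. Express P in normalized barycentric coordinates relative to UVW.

Signed area of the reference triangle: [UVW] = ½·(7·(5/2−(3/2)) + (-5/2)·(3/2−8) + (-15)·(8−(5/2))) = ½·(7 + 65/4 − 165/2) = -237/8.
[PVW] = ½·((-289/28)·(5/2−(3/2)) + (-5/2)·(3/2−(43/28)) + (-15)·(43/28−(5/2))) = ½·(-289/28 + 5/56 + 405/28) = 237/112, so the U-coordinate is (237/112)/(-237/8) = -1/14.
[UPW] = ½·(7·(43/28−(3/2)) + (-289/28)·(3/2−8) + (-15)·(8−(43/28))) = ½·(1/4 + 3757/56 − 2715/28) = -237/16, so the V-coordinate is 1/2.
[UVP] = ½·(7·(5/2−(43/28)) + (-5/2)·(43/28−8) + (-289/28)·(8−(5/2))) = ½·(27/4 + 905/56 − 3179/56) = -237/14, so the W-coordinate is 4/7.
Check: -1/14 + 1/2 + 4/7 = 1.

(-1/14, 1/2, 4/7)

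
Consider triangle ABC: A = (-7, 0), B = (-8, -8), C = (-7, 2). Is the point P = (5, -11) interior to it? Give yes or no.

Barycentric coordinates of P: (133/2, -12, -107/2).
The three coordinates are positive, negative, negative; a point is interior exactly when all three are positive.

no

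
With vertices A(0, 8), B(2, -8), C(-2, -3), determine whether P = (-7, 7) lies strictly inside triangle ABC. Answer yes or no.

no

Barycentric coordinates of P: (5/18, -25/18, 19/9).
The three coordinates are positive, negative, positive; a point is interior exactly when all three are positive.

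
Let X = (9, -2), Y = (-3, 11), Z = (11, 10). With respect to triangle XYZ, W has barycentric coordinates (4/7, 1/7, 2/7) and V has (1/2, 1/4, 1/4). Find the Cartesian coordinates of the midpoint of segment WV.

(201/28, 211/56)

Barycentric coordinates of the midpoint are the average: (15/28, 11/56, 15/56).
Converting: (15/28)·X + (11/56)·Y + (15/56)·Z = (201/28, 211/56).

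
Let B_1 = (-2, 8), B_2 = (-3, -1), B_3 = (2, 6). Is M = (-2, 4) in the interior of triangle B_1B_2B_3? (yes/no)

Barycentric coordinates of M: (9/19, 8/19, 2/19).
The three coordinates are positive, positive, positive; a point is interior exactly when all three are positive.

yes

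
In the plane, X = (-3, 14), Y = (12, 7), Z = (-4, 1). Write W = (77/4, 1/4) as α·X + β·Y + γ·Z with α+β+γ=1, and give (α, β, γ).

Signed area of the reference triangle: [XYZ] = ½·((-3)·(7−1) + 12·(1−14) + (-4)·(14−7)) = ½·(-18 − 156 − 28) = -101.
[WYZ] = ½·((77/4)·(7−1) + 12·(1−(1/4)) + (-4)·(1/4−7)) = ½·(231/2 + 9 + 27) = 303/4, so the X-coordinate is (303/4)/(-101) = -3/4.
[XWZ] = ½·((-3)·(1/4−1) + (77/4)·(1−14) + (-4)·(14−(1/4))) = ½·(9/4 − 1001/4 − 55) = -303/2, so the Y-coordinate is 3/2.
[XYW] = ½·((-3)·(7−(1/4)) + 12·(1/4−14) + (77/4)·(14−7)) = ½·(-81/4 − 165 + 539/4) = -101/4, so the Z-coordinate is 1/4.
Check: -3/4 + 3/2 + 1/4 = 1.

(-3/4, 3/2, 1/4)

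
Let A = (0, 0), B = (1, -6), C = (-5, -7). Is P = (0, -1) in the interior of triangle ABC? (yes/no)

yes

Barycentric coordinates of P: (31/37, 5/37, 1/37).
The three coordinates are positive, positive, positive; a point is interior exactly when all three are positive.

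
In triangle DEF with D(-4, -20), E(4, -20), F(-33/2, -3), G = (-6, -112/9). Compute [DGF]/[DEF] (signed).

[DEF] = ½·((-4)·(-20−(-3)) + 4·(-3−(-20)) + (-33/2)·(-20−(-20))) = ½·(68 + 68 + 0) = 68.
[DGF] = ½·((-4)·(-112/9−(-3)) + (-6)·(-3−(-20)) + (-33/2)·(-20−(-112/9))) = ½·(340/9 − 102 + 374/3) = 272/9, so the ratio is (272/9)/68 = 4/9.

4/9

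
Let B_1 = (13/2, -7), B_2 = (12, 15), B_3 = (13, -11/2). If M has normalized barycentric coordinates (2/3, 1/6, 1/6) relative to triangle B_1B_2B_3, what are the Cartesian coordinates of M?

(17/2, -37/12)

M = (2/3)·B_1 + (1/6)·B_2 + (1/6)·B_3.
x-coordinate: (2/3)·(13/2) + (1/6)·12 + (1/6)·13 = 17/2.
y-coordinate: (2/3)·(-7) + (1/6)·15 + (1/6)·(-11/2) = -37/12.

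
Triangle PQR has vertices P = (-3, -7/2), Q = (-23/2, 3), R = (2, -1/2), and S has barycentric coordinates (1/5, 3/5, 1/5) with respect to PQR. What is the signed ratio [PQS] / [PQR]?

1/5

The signed ratio [PQS]/[PQR] equals the barycentric coordinate of S at vertex R, which is 1/5.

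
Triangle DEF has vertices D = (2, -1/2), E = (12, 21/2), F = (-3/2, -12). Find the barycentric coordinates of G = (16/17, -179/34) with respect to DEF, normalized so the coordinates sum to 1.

(8/17, 1/17, 8/17)

Signed area of the reference triangle: [DEF] = ½·(2·(21/2−(-12)) + 12·(-12−(-1/2)) + (-3/2)·(-1/2−(21/2))) = ½·(45 − 138 + 33/2) = -153/4.
[GEF] = ½·((16/17)·(21/2−(-12)) + 12·(-12−(-179/34)) + (-3/2)·(-179/34−(21/2))) = ½·(360/17 − 1374/17 + 402/17) = -18, so the D-coordinate is (-18)/(-153/4) = 8/17.
[DGF] = ½·(2·(-179/34−(-12)) + (16/17)·(-12−(-1/2)) + (-3/2)·(-1/2−(-179/34))) = ½·(229/17 − 184/17 − 243/34) = -9/4, so the E-coordinate is 1/17.
[DEG] = ½·(2·(21/2−(-179/34)) + 12·(-179/34−(-1/2)) + (16/17)·(-1/2−(21/2))) = ½·(536/17 − 972/17 − 176/17) = -18, so the F-coordinate is 8/17.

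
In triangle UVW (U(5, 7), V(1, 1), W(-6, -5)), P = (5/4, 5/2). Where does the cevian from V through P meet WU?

(4/3, 3)

Barycentric coordinates of P with respect to UVW: (1/2, 1/4, 1/4).
On side WU the V-coordinate is zero; dropping P's V-weight 1/4 and renormalizing the remaining 1/4 : 1/2 gives weights 1/3, 2/3 on W, U.
Q = (1/3)·(-6, -5) + (2/3)·(5, 7) = (4/3, 3).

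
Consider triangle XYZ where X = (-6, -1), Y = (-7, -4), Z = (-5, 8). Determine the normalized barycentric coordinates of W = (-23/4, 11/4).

Signed area of the reference triangle: [XYZ] = ½·((-6)·(-4−8) + (-7)·(8−(-1)) + (-5)·(-1−(-4))) = ½·(72 − 63 − 15) = -3.
[WYZ] = ½·((-23/4)·(-4−8) + (-7)·(8−(11/4)) + (-5)·(11/4−(-4))) = ½·(69 − 147/4 − 135/4) = -3/4, so the X-coordinate is (-3/4)/(-3) = 1/4.
[XWZ] = ½·((-6)·(11/4−8) + (-23/4)·(8−(-1)) + (-5)·(-1−(11/4))) = ½·(63/2 − 207/4 + 75/4) = -3/4, so the Y-coordinate is 1/4.
[XYW] = ½·((-6)·(-4−(11/4)) + (-7)·(11/4−(-1)) + (-23/4)·(-1−(-4))) = ½·(81/2 − 105/4 − 69/4) = -3/2, so the Z-coordinate is 1/2.

(1/4, 1/4, 1/2)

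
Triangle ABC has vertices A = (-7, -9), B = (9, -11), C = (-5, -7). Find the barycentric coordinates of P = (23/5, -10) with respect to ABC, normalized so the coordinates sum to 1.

(1/10, 7/10, 1/5)

Signed area of the reference triangle: [ABC] = ½·((-7)·(-11−(-7)) + 9·(-7−(-9)) + (-5)·(-9−(-11))) = ½·(28 + 18 − 10) = 18.
[PBC] = ½·((23/5)·(-11−(-7)) + 9·(-7−(-10)) + (-5)·(-10−(-11))) = ½·(-92/5 + 27 − 5) = 9/5, so the A-coordinate is (9/5)/18 = 1/10.
[APC] = ½·((-7)·(-10−(-7)) + (23/5)·(-7−(-9)) + (-5)·(-9−(-10))) = ½·(21 + 46/5 − 5) = 63/5, so the B-coordinate is 7/10.
[ABP] = ½·((-7)·(-11−(-10)) + 9·(-10−(-9)) + (23/5)·(-9−(-11))) = ½·(7 − 9 + 46/5) = 18/5, so the C-coordinate is 1/5.
Check: 1/10 + 7/10 + 1/5 = 1.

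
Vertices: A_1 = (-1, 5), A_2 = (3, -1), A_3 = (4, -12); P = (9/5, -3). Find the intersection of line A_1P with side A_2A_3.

(11/3, -25/3)

Barycentric coordinates of P with respect to A_1A_2A_3: (2/5, 1/5, 2/5).
On side A_2A_3 the A_1-coordinate is zero; dropping P's A_1-weight 2/5 and renormalizing the remaining 1/5 : 2/5 gives weights 1/3, 2/3 on A_2, A_3.
Q = (1/3)·(3, -1) + (2/3)·(4, -12) = (11/3, -25/3).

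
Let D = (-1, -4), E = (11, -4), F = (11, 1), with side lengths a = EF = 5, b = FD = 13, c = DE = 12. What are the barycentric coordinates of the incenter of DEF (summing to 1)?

(1/6, 13/30, 2/5)

The incenter has barycentric coordinates proportional to the opposite side lengths: (5 : 13 : 12).
Normalizing by 5+13+12 = 30 gives (1/6, 13/30, 2/5).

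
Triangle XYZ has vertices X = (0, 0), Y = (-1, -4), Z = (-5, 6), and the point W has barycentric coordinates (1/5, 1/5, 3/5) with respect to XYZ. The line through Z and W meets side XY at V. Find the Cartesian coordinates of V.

Line ZW meets XY where the Z-coordinate vanishes; zeroing W's Z-weight and renormalizing leaves X, Y-weights 1/5 : 1/5 → (1/2, 1/2).
So V = (1/2)·X + (1/2)·Y = (-1/2, -2).

(-1/2, -2)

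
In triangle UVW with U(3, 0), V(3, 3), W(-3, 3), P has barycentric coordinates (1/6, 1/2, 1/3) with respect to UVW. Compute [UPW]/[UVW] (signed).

The signed ratio [UPW]/[UVW] equals the barycentric coordinate of P at vertex V, which is 1/2.

1/2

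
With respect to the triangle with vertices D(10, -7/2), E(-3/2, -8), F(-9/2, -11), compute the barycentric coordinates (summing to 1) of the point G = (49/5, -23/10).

(4/5, 9/10, -7/10)

Signed area of the reference triangle: [DEF] = ½·(10·(-8−(-11)) + (-3/2)·(-11−(-7/2)) + (-9/2)·(-7/2−(-8))) = ½·(30 + 45/4 − 81/4) = 21/2.
[GEF] = ½·((49/5)·(-8−(-11)) + (-3/2)·(-11−(-23/10)) + (-9/2)·(-23/10−(-8))) = ½·(147/5 + 261/20 − 513/20) = 42/5, so the D-coordinate is (42/5)/(21/2) = 4/5.
[DGF] = ½·(10·(-23/10−(-11)) + (49/5)·(-11−(-7/2)) + (-9/2)·(-7/2−(-23/10))) = ½·(87 − 147/2 + 27/5) = 189/20, so the E-coordinate is 9/10.
[DEG] = ½·(10·(-8−(-23/10)) + (-3/2)·(-23/10−(-7/2)) + (49/5)·(-7/2−(-8))) = ½·(-57 − 9/5 + 441/10) = -147/20, so the F-coordinate is -7/10.
Check: 4/5 + 9/10 − 7/10 = 1.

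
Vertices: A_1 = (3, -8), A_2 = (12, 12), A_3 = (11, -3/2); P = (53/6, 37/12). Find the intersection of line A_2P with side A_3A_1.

(17/3, -35/6)

Barycentric coordinates of P with respect to A_1A_2A_3: (1/3, 1/2, 1/6).
On side A_3A_1 the A_2-coordinate is zero; dropping P's A_2-weight 1/2 and renormalizing the remaining 1/6 : 1/3 gives weights 1/3, 2/3 on A_3, A_1.
Q = (1/3)·(11, -3/2) + (2/3)·(3, -8) = (17/3, -35/6).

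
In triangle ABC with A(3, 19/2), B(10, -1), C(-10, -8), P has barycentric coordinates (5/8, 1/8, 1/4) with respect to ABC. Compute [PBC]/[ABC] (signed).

5/8

The signed ratio [PBC]/[ABC] equals the barycentric coordinate of P at vertex A, which is 5/8.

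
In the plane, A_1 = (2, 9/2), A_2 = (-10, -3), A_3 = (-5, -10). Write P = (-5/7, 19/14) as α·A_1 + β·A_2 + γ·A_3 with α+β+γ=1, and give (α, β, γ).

Signed area of the reference triangle: [A_1A_2A_3] = ½·(2·(-3−(-10)) + (-10)·(-10−(9/2)) + (-5)·(9/2−(-3))) = ½·(14 + 145 − 75/2) = 243/4.
[PA_2A_3] = ½·((-5/7)·(-3−(-10)) + (-10)·(-10−(19/14)) + (-5)·(19/14−(-3))) = ½·(-5 + 795/7 − 305/14) = 1215/28, so the A_1-coordinate is (1215/28)/(243/4) = 5/7.
[A_1PA_3] = ½·(2·(19/14−(-10)) + (-5/7)·(-10−(9/2)) + (-5)·(9/2−(19/14))) = ½·(159/7 + 145/14 − 110/7) = 243/28, so the A_2-coordinate is 1/7.
[A_1A_2P] = ½·(2·(-3−(19/14)) + (-10)·(19/14−(9/2)) + (-5/7)·(9/2−(-3))) = ½·(-61/7 + 220/7 − 75/14) = 243/28, so the A_3-coordinate is 1/7.

(5/7, 1/7, 1/7)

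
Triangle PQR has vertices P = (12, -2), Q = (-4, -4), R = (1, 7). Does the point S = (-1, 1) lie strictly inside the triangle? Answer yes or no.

Barycentric coordinates of S: (4/83, 42/83, 37/83).
The three coordinates are positive, positive, positive; a point is interior exactly when all three are positive.

yes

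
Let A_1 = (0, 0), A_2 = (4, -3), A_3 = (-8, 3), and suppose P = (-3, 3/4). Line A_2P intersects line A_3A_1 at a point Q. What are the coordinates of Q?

(-16/3, 2)

Barycentric coordinates of P with respect to A_1A_2A_3: (1/4, 1/4, 1/2).
On side A_3A_1 the A_2-coordinate is zero; dropping P's A_2-weight 1/4 and renormalizing the remaining 1/2 : 1/4 gives weights 2/3, 1/3 on A_3, A_1.
Q = (2/3)·(-8, 3) + (1/3)·(0, 0) = (-16/3, 2).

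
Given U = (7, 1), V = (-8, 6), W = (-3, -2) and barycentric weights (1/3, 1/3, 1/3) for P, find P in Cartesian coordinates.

(-4/3, 5/3)

P = (1/3)·U + (1/3)·V + (1/3)·W.
x-coordinate: (1/3)·7 + (1/3)·(-8) + (1/3)·(-3) = -4/3.
y-coordinate: (1/3)·1 + (1/3)·6 + (1/3)·(-2) = 5/3.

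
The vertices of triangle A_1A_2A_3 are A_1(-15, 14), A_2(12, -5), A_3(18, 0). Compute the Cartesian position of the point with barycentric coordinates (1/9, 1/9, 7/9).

(41/3, 1)

P = (1/9)·A_1 + (1/9)·A_2 + (7/9)·A_3.
x-coordinate: (1/9)·(-15) + (1/9)·12 + (7/9)·18 = 41/3.
y-coordinate: (1/9)·14 + (1/9)·(-5) + (7/9)·0 = 1.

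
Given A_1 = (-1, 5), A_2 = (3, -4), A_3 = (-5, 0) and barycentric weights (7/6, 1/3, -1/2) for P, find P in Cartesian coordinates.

(7/3, 9/2)

P = (7/6)·A_1 + (1/3)·A_2 + (-1/2)·A_3.
x-coordinate: (7/6)·(-1) + (1/3)·3 + (-1/2)·(-5) = 7/3.
y-coordinate: (7/6)·5 + (1/3)·(-4) + (-1/2)·0 = 9/2.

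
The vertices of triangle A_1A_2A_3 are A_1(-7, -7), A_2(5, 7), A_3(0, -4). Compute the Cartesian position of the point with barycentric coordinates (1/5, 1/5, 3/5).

P = (1/5)·A_1 + (1/5)·A_2 + (3/5)·A_3.
x-coordinate: (1/5)·(-7) + (1/5)·5 + (3/5)·0 = -2/5.
y-coordinate: (1/5)·(-7) + (1/5)·7 + (3/5)·(-4) = -12/5.

(-2/5, -12/5)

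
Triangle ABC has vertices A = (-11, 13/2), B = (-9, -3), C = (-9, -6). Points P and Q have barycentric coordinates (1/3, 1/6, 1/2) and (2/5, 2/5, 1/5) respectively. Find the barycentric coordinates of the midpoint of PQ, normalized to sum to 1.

(11/30, 17/60, 7/20)

Since both coordinate triples sum to 1, the midpoint's barycentrics are the componentwise average.
(1/3+2/5)/2 = 11/30; similarly 17/60 and 7/20.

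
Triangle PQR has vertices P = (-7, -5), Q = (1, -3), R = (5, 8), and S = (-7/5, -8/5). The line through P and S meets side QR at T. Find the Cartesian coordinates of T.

Barycentric coordinates of S with respect to PQR: (2/5, 2/5, 1/5).
On side QR the P-coordinate is zero; dropping S's P-weight 2/5 and renormalizing the remaining 2/5 : 1/5 gives weights 2/3, 1/3 on Q, R.
T = (2/3)·(1, -3) + (1/3)·(5, 8) = (7/3, 2/3).

(7/3, 2/3)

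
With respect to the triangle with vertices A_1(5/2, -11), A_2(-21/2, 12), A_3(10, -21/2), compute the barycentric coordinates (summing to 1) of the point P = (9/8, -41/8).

(1/2, 1/4, 1/4)

Signed area of the reference triangle: [A_1A_2A_3] = ½·((5/2)·(12−(-21/2)) + (-21/2)·(-21/2−(-11)) + 10·(-11−12)) = ½·(225/4 − 21/4 − 230) = -179/2.
[PA_2A_3] = ½·((9/8)·(12−(-21/2)) + (-21/2)·(-21/2−(-41/8)) + 10·(-41/8−12)) = ½·(405/16 + 903/16 − 685/4) = -179/4, so the A_1-coordinate is (-179/4)/(-179/2) = 1/2.
[A_1PA_3] = ½·((5/2)·(-41/8−(-21/2)) + (9/8)·(-21/2−(-11)) + 10·(-11−(-41/8))) = ½·(215/16 + 9/16 − 235/4) = -179/8, so the A_2-coordinate is 1/4.
[A_1A_2P] = ½·((5/2)·(12−(-41/8)) + (-21/2)·(-41/8−(-11)) + (9/8)·(-11−12)) = ½·(685/16 − 987/16 − 207/8) = -179/8, so the A_3-coordinate is 1/4.
Check: 1/2 + 1/4 + 1/4 = 1.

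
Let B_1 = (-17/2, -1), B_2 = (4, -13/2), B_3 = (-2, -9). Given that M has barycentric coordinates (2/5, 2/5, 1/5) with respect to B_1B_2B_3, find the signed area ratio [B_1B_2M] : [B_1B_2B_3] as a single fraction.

The signed ratio [B_1B_2M]/[B_1B_2B_3] equals the barycentric coordinate of M at vertex B_3, which is 1/5.

1/5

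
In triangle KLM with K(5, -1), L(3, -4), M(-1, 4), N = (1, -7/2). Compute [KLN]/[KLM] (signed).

[KLM] = ½·(5·(-4−4) + 3·(4−(-1)) + (-1)·(-1−(-4))) = ½·(-40 + 15 − 3) = -14.
[KLN] = ½·(5·(-4−(-7/2)) + 3·(-7/2−(-1)) + 1·(-1−(-4))) = ½·(-5/2 − 15/2 + 3) = -7/2, so the ratio is (-7/2)/(-14) = 1/4.

1/4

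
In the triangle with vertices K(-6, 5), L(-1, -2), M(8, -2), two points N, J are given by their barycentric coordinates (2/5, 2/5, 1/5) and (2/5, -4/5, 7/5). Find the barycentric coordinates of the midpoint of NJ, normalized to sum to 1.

Since both coordinate triples sum to 1, the midpoint's barycentrics are the componentwise average.
(2/5+2/5)/2 = 2/5; similarly -1/5 and 4/5.

(2/5, -1/5, 4/5)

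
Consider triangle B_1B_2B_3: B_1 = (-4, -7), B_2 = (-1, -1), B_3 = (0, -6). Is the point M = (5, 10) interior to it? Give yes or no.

no

Barycentric coordinates of M: (-41/21, 59/21, 1/7).
The three coordinates are negative, positive, positive; a point is interior exactly when all three are positive.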